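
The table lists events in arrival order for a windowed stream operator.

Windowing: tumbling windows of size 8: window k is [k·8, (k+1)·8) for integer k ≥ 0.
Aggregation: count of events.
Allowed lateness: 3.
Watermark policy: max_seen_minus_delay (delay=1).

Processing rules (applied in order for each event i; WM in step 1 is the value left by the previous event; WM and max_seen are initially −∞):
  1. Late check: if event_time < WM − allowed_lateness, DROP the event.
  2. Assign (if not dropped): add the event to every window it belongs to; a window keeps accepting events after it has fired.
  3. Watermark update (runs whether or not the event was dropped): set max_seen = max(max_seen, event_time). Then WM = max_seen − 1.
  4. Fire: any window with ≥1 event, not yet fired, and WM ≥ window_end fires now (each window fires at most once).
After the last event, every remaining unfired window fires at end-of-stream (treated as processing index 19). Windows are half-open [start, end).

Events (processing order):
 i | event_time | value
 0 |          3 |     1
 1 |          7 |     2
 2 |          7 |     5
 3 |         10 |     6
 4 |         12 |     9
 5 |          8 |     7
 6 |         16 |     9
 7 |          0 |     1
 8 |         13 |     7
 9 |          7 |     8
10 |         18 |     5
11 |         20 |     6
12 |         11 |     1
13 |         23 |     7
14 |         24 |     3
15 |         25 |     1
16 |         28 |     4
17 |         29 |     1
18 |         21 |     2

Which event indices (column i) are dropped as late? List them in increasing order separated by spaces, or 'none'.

7 9 12 18

i=0 t=3 v=1: → [0,8); WM=2
i=1 t=7 v=2: → [0,8); WM=6
i=2 t=7 v=5: → [0,8); WM=6
i=3 t=10 v=6: → [8,16); WM=9; [0,8) fires=3
i=4 t=12 v=9: → [8,16); WM=11
i=5 t=8 v=7: → [8,16); WM=11
i=6 t=16 v=9: → [16,24); WM=15
i=7 t=0 v=1: DROP (t<15-3); WM=15
i=8 t=13 v=7: → [8,16); WM=15
i=9 t=7 v=8: DROP (t<15-3); WM=15
i=10 t=18 v=5: → [16,24); WM=17; [8,16) fires=4
i=11 t=20 v=6: → [16,24); WM=19
i=12 t=11 v=1: DROP (t<19-3); WM=19
i=13 t=23 v=7: → [16,24); WM=22
i=14 t=24 v=3: → [24,32); WM=23
i=15 t=25 v=1: → [24,32); WM=24; [16,24) fires=4
i=16 t=28 v=4: → [24,32); WM=27
i=17 t=29 v=1: → [24,32); WM=28
i=18 t=21 v=2: DROP (t<28-3); WM=28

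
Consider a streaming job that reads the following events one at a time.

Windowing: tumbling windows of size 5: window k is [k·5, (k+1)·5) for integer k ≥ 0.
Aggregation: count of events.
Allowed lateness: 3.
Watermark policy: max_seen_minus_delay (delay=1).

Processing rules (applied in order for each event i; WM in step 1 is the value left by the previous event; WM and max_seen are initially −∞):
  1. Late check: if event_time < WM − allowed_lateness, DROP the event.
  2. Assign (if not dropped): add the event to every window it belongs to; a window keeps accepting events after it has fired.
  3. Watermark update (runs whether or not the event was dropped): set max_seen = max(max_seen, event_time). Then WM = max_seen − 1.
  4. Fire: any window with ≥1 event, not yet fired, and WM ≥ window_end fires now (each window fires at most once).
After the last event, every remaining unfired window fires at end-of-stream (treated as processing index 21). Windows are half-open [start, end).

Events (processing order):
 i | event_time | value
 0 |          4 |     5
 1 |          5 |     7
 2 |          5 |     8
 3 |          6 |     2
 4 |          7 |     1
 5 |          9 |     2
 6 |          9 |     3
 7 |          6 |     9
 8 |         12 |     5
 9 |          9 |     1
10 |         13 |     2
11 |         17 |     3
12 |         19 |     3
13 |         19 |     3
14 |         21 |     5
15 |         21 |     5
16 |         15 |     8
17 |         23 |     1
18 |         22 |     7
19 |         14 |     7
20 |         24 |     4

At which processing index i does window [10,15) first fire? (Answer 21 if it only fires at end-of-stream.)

11

i=0 t=4 v=5: → [0,5); WM=3
i=1 t=5 v=7: → [5,10); WM=4
i=2 t=5 v=8: → [5,10); WM=4
i=3 t=6 v=2: → [5,10); WM=5; [0,5) fires=1
i=4 t=7 v=1: → [5,10); WM=6
i=5 t=9 v=2: → [5,10); WM=8
i=6 t=9 v=3: → [5,10); WM=8
i=7 t=6 v=9: → [5,10); WM=8
i=8 t=12 v=5: → [10,15); WM=11; [5,10) fires=7
i=9 t=9 v=1: → [5,10); WM=11
i=10 t=13 v=2: → [10,15); WM=12
i=11 t=17 v=3: → [15,20); WM=16; [10,15) fires=2
i=12 t=19 v=3: → [15,20); WM=18
i=13 t=19 v=3: → [15,20); WM=18
i=14 t=21 v=5: → [20,25); WM=20; [15,20) fires=3
i=15 t=21 v=5: → [20,25); WM=20
i=16 t=15 v=8: DROP (t<20-3); WM=20
i=17 t=23 v=1: → [20,25); WM=22
i=18 t=22 v=7: → [20,25); WM=22
i=19 t=14 v=7: DROP (t<22-3); WM=22
i=20 t=24 v=4: → [20,25); WM=23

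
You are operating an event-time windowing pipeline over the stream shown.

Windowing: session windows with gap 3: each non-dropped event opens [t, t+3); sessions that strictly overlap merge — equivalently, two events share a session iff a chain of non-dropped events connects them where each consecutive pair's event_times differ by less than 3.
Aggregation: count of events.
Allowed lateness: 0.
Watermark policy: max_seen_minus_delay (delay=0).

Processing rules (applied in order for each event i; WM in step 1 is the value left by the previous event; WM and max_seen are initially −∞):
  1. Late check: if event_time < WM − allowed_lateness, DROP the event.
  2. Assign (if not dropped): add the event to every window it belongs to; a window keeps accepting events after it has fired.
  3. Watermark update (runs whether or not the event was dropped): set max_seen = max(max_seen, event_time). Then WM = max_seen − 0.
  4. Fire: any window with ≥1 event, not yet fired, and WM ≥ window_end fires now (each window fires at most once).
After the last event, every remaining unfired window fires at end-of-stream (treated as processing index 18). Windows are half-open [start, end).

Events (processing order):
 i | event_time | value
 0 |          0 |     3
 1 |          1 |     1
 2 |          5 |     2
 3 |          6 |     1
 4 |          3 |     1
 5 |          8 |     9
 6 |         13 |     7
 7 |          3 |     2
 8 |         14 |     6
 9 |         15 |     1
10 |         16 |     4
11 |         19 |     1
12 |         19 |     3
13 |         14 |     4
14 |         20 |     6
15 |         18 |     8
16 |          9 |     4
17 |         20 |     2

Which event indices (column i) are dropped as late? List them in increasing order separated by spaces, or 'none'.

i=0 t=0 v=3: → [0,3); WM=0
i=1 t=1 v=1: → [0,4); WM=1
i=2 t=5 v=2: → [5,8); WM=5
i=3 t=6 v=1: → [5,9); WM=6
i=4 t=3 v=1: DROP (t<6-0); WM=6
i=5 t=8 v=9: → [5,11); WM=8
i=6 t=13 v=7: → [13,16); WM=13
i=7 t=3 v=2: DROP (t<13-0); WM=13
i=8 t=14 v=6: → [13,17); WM=14
i=9 t=15 v=1: → [13,18); WM=15
i=10 t=16 v=4: → [13,19); WM=16
i=11 t=19 v=1: → [19,22); WM=19
i=12 t=19 v=3: → [19,22); WM=19
i=13 t=14 v=4: DROP (t<19-0); WM=19
i=14 t=20 v=6: → [19,23); WM=20
i=15 t=18 v=8: DROP (t<20-0); WM=20
i=16 t=9 v=4: DROP (t<20-0); WM=20
i=17 t=20 v=2: → [19,23); WM=20

4 7 13 15 16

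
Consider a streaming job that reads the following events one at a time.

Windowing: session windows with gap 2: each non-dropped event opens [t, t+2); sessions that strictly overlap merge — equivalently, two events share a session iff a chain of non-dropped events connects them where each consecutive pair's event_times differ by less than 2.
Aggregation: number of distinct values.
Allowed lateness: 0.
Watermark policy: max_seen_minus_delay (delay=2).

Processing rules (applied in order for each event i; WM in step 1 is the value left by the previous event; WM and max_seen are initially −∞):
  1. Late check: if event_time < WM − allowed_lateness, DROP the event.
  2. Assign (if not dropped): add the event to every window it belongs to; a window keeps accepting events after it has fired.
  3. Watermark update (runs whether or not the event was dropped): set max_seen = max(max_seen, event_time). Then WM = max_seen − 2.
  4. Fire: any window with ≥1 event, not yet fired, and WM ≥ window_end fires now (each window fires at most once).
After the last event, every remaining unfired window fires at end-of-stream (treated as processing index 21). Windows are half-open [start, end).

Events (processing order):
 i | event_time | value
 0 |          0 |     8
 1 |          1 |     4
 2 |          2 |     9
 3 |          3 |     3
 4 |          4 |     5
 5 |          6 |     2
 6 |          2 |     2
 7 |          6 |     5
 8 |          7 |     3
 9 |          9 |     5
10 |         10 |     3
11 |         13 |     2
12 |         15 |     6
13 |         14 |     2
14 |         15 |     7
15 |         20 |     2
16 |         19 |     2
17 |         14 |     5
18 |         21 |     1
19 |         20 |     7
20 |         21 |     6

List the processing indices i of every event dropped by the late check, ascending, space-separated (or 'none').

6 17

i=0 t=0 v=8: → [0,2); WM=-2
i=1 t=1 v=4: → [0,3); WM=-1
i=2 t=2 v=9: → [0,4); WM=0
i=3 t=3 v=3: → [0,5); WM=1
i=4 t=4 v=5: → [0,6); WM=2
i=5 t=6 v=2: → [6,8); WM=4
i=6 t=2 v=2: DROP (t<4-0); WM=4
i=7 t=6 v=5: → [6,8); WM=4
i=8 t=7 v=3: → [6,9); WM=5
i=9 t=9 v=5: → [9,11); WM=7
i=10 t=10 v=3: → [9,12); WM=8
i=11 t=13 v=2: → [13,15); WM=11
i=12 t=15 v=6: → [15,17); WM=13
i=13 t=14 v=2: → [13,17); WM=13
i=14 t=15 v=7: → [13,17); WM=13
i=15 t=20 v=2: → [20,22); WM=18
i=16 t=19 v=2: → [19,22); WM=18
i=17 t=14 v=5: DROP (t<18-0); WM=18
i=18 t=21 v=1: → [19,23); WM=19
i=19 t=20 v=7: → [19,23); WM=19
i=20 t=21 v=6: → [19,23); WM=19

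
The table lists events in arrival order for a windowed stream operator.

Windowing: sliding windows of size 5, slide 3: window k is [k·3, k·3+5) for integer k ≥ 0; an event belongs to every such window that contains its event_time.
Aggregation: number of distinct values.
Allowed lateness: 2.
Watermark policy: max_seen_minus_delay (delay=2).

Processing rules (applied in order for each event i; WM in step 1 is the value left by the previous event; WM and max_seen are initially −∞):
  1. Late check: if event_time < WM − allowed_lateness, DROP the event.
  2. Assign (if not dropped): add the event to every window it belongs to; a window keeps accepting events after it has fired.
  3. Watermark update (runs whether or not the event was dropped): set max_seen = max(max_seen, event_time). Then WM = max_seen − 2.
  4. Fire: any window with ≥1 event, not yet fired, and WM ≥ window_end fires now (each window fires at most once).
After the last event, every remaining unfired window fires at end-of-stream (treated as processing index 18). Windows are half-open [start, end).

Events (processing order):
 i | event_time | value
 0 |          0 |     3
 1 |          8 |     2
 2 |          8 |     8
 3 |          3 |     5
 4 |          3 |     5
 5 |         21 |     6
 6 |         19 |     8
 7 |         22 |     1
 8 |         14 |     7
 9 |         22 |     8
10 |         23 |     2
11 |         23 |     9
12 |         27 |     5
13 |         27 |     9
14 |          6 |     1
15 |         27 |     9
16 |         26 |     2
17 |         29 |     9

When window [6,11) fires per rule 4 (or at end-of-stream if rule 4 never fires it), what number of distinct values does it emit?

2

i=0 t=0 v=3: → [0,5); WM=-2
i=1 t=8 v=2: → [6,11); WM=6; [0,5) fires=1
i=2 t=8 v=8: → [6,11); WM=6
i=3 t=3 v=5: DROP (t<6-2); WM=6
i=4 t=3 v=5: DROP (t<6-2); WM=6
i=5 t=21 v=6: → [21,26),[18,23); WM=19; [6,11) fires=2
i=6 t=19 v=8: → [18,23),[15,20); WM=19
i=7 t=22 v=1: → [21,26),[18,23); WM=20; [15,20) fires=1
i=8 t=14 v=7: DROP (t<20-2); WM=20
i=9 t=22 v=8: → [21,26),[18,23); WM=20
i=10 t=23 v=2: → [21,26); WM=21
i=11 t=23 v=9: → [21,26); WM=21
i=12 t=27 v=5: → [27,32),[24,29); WM=25; [18,23) fires=3
i=13 t=27 v=9: → [27,32),[24,29); WM=25
i=14 t=6 v=1: DROP (t<25-2); WM=25
i=15 t=27 v=9: → [27,32),[24,29); WM=25
i=16 t=26 v=2: → [24,29); WM=25
i=17 t=29 v=9: → [27,32); WM=27; [21,26) fires=5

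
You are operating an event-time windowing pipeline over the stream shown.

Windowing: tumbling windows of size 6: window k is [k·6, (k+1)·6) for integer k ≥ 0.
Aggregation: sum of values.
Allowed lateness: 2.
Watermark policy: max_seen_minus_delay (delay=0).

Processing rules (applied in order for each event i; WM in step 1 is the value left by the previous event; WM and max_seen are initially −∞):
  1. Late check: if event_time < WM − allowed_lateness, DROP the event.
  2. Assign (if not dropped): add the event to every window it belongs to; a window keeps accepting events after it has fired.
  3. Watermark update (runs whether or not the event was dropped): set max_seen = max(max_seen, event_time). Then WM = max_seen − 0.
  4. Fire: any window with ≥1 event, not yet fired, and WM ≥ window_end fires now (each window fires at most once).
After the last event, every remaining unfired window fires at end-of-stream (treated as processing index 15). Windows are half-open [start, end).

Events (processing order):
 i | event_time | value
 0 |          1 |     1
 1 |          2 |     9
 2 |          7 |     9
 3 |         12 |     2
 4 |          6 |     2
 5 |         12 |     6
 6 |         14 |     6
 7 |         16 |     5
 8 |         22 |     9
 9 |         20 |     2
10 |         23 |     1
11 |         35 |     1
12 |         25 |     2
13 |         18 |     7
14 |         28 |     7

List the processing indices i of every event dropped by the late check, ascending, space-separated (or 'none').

i=0 t=1 v=1: → [0,6); WM=1
i=1 t=2 v=9: → [0,6); WM=2
i=2 t=7 v=9: → [6,12); WM=7; [0,6) fires=10
i=3 t=12 v=2: → [12,18); WM=12; [6,12) fires=9
i=4 t=6 v=2: DROP (t<12-2); WM=12
i=5 t=12 v=6: → [12,18); WM=12
i=6 t=14 v=6: → [12,18); WM=14
i=7 t=16 v=5: → [12,18); WM=16
i=8 t=22 v=9: → [18,24); WM=22; [12,18) fires=19
i=9 t=20 v=2: → [18,24); WM=22
i=10 t=23 v=1: → [18,24); WM=23
i=11 t=35 v=1: → [30,36); WM=35; [18,24) fires=12
i=12 t=25 v=2: DROP (t<35-2); WM=35
i=13 t=18 v=7: DROP (t<35-2); WM=35
i=14 t=28 v=7: DROP (t<35-2); WM=35

4 12 13 14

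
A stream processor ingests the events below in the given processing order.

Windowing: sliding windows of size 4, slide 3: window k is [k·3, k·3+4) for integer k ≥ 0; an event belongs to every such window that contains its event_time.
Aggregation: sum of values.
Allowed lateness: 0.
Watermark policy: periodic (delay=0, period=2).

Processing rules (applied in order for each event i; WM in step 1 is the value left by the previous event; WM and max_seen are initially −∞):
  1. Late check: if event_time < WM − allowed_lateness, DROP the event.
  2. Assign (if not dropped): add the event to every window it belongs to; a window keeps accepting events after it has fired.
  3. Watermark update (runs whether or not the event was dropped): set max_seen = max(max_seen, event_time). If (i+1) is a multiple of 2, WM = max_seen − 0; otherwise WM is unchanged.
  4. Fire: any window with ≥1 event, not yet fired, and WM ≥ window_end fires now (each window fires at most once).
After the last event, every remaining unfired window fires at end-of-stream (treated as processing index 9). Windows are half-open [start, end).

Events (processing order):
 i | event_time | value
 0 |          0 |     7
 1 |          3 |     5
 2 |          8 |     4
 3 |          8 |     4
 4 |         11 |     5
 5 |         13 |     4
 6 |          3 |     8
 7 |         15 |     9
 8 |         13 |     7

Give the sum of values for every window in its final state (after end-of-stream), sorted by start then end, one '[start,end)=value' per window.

i=0 t=0 v=7: → [0,4); WM=−∞
i=1 t=3 v=5: → [3,7),[0,4); WM=3
i=2 t=8 v=4: → [6,10); WM=3
i=3 t=8 v=4: → [6,10); WM=8; [0,4) fires=12 [3,7) fires=5
i=4 t=11 v=5: → [9,13); WM=8
i=5 t=13 v=4: → [12,16); WM=13; [6,10) fires=8 [9,13) fires=5
i=6 t=3 v=8: DROP (t<13-0); WM=13
i=7 t=15 v=9: → [15,19),[12,16); WM=15
i=8 t=13 v=7: DROP (t<15-0); WM=15

[0,4)=12 [3,7)=5 [6,10)=8 [9,13)=5 [12,16)=13 [15,19)=9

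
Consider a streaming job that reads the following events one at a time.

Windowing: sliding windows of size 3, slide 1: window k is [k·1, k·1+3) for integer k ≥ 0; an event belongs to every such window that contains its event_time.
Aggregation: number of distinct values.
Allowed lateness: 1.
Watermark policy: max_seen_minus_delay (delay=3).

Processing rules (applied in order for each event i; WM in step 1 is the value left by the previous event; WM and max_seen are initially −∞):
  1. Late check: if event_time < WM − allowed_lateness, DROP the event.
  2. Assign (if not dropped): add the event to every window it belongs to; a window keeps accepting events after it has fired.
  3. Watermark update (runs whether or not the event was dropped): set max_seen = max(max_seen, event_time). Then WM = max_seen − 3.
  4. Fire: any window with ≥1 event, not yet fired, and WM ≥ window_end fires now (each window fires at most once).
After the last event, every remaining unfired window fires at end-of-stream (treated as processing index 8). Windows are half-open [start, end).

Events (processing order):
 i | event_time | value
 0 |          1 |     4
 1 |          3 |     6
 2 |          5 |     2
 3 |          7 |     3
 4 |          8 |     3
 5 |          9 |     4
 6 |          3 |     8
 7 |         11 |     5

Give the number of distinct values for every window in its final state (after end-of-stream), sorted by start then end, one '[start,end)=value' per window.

i=0 t=1 v=4: → [1,4),[0,3); WM=-2
i=1 t=3 v=6: → [3,6),[2,5),[1,4); WM=0
i=2 t=5 v=2: → [5,8),[4,7),[3,6); WM=2
i=3 t=7 v=3: → [7,10),[6,9),[5,8); WM=4; [0,3) fires=1 [1,4) fires=2
i=4 t=8 v=3: → [8,11),[7,10),[6,9); WM=5; [2,5) fires=1
i=5 t=9 v=4: → [9,12),[8,11),[7,10); WM=6; [3,6) fires=2
i=6 t=3 v=8: DROP (t<6-1); WM=6
i=7 t=11 v=5: → [11,14),[10,13),[9,12); WM=8; [4,7) fires=1 [5,8) fires=2

[0,3)=1 [1,4)=2 [2,5)=1 [3,6)=2 [4,7)=1 [5,8)=2 [6,9)=1 [7,10)=2 [8,11)=2 [9,12)=2 [10,13)=1 [11,14)=1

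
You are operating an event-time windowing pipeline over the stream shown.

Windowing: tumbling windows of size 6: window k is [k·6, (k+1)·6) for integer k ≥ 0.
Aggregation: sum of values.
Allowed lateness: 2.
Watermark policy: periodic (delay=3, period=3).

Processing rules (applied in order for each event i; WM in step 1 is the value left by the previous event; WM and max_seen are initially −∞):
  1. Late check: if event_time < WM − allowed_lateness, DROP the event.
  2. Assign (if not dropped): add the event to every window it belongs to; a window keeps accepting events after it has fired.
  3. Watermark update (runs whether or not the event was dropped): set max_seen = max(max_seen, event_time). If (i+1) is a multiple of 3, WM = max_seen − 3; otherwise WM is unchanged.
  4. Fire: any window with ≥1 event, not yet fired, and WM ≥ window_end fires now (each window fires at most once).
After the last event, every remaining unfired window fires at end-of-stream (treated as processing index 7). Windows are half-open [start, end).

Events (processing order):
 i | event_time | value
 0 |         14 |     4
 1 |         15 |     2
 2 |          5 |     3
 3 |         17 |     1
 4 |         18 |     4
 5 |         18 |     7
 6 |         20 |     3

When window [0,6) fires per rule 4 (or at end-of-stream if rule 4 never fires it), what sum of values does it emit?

3

i=0 t=14 v=4: → [12,18); WM=−∞
i=1 t=15 v=2: → [12,18); WM=−∞
i=2 t=5 v=3: → [0,6); WM=12; [0,6) fires=3
i=3 t=17 v=1: → [12,18); WM=12
i=4 t=18 v=4: → [18,24); WM=12
i=5 t=18 v=7: → [18,24); WM=15
i=6 t=20 v=3: → [18,24); WM=15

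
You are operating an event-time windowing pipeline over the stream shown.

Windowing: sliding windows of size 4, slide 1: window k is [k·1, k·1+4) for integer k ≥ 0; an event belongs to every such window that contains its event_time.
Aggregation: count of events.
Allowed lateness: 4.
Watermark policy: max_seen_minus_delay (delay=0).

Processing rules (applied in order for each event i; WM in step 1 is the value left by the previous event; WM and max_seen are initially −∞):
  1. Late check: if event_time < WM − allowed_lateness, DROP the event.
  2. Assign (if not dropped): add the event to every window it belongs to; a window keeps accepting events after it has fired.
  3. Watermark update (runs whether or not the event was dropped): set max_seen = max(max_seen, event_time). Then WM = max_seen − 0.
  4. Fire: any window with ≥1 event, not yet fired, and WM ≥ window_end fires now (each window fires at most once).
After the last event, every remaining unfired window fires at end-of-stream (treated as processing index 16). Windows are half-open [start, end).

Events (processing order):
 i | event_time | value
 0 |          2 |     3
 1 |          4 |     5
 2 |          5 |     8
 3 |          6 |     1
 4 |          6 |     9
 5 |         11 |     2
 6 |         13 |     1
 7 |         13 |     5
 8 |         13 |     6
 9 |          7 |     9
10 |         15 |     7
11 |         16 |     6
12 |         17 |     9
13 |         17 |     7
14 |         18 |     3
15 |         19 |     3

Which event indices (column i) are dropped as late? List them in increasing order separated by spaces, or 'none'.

i=0 t=2 v=3: → [2,6),[1,5),[0,4); WM=2
i=1 t=4 v=5: → [4,8),[3,7),[2,6),[1,5); WM=4; [0,4) fires=1
i=2 t=5 v=8: → [5,9),[4,8),[3,7),[2,6); WM=5; [1,5) fires=2
i=3 t=6 v=1: → [6,10),[5,9),[4,8),[3,7); WM=6; [2,6) fires=3
i=4 t=6 v=9: → [6,10),[5,9),[4,8),[3,7); WM=6
i=5 t=11 v=2: → [11,15),[10,14),[9,13),[8,12); WM=11; [3,7) fires=4 [4,8) fires=4 [5,9) fires=3 [6,10) fires=2
i=6 t=13 v=1: → [13,17),[12,16),[11,15),[10,14); WM=13; [8,12) fires=1 [9,13) fires=1
i=7 t=13 v=5: → [13,17),[12,16),[11,15),[10,14); WM=13
i=8 t=13 v=6: → [13,17),[12,16),[11,15),[10,14); WM=13
i=9 t=7 v=9: DROP (t<13-4); WM=13
i=10 t=15 v=7: → [15,19),[14,18),[13,17),[12,16); WM=15; [10,14) fires=4 [11,15) fires=4
i=11 t=16 v=6: → [16,20),[15,19),[14,18),[13,17); WM=16; [12,16) fires=4
i=12 t=17 v=9: → [17,21),[16,20),[15,19),[14,18); WM=17; [13,17) fires=5
i=13 t=17 v=7: → [17,21),[16,20),[15,19),[14,18); WM=17
i=14 t=18 v=3: → [18,22),[17,21),[16,20),[15,19); WM=18; [14,18) fires=4
i=15 t=19 v=3: → [19,23),[18,22),[17,21),[16,20); WM=19; [15,19) fires=5

9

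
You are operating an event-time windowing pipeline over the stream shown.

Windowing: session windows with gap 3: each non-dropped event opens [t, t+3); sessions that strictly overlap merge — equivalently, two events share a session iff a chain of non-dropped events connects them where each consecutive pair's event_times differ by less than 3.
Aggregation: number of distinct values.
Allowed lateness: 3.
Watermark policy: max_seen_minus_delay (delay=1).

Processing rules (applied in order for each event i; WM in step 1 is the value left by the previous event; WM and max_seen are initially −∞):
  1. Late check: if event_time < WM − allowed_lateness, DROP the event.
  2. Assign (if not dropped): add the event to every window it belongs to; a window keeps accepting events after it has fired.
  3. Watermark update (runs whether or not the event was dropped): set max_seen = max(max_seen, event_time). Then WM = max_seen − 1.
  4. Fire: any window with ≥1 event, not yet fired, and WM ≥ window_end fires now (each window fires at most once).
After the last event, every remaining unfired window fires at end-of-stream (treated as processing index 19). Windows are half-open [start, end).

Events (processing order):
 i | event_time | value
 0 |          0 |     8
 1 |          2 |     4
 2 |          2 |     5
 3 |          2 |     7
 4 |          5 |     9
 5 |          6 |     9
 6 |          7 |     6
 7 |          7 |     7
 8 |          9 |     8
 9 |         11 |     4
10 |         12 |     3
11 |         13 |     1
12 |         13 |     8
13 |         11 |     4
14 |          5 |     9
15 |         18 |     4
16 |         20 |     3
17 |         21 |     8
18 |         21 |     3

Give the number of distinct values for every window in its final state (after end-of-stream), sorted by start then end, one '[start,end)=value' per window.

i=0 t=0 v=8: → [0,3); WM=-1
i=1 t=2 v=4: → [0,5); WM=1
i=2 t=2 v=5: → [0,5); WM=1
i=3 t=2 v=7: → [0,5); WM=1
i=4 t=5 v=9: → [5,8); WM=4
i=5 t=6 v=9: → [5,9); WM=5
i=6 t=7 v=6: → [5,10); WM=6
i=7 t=7 v=7: → [5,10); WM=6
i=8 t=9 v=8: → [5,12); WM=8
i=9 t=11 v=4: → [5,14); WM=10
i=10 t=12 v=3: → [5,15); WM=11
i=11 t=13 v=1: → [5,16); WM=12
i=12 t=13 v=8: → [5,16); WM=12
i=13 t=11 v=4: → [5,16); WM=12
i=14 t=5 v=9: DROP (t<12-3); WM=12
i=15 t=18 v=4: → [18,21); WM=17
i=16 t=20 v=3: → [18,23); WM=19
i=17 t=21 v=8: → [18,24); WM=20
i=18 t=21 v=3: → [18,24); WM=20

[0,5)=4 [5,16)=7 [18,24)=3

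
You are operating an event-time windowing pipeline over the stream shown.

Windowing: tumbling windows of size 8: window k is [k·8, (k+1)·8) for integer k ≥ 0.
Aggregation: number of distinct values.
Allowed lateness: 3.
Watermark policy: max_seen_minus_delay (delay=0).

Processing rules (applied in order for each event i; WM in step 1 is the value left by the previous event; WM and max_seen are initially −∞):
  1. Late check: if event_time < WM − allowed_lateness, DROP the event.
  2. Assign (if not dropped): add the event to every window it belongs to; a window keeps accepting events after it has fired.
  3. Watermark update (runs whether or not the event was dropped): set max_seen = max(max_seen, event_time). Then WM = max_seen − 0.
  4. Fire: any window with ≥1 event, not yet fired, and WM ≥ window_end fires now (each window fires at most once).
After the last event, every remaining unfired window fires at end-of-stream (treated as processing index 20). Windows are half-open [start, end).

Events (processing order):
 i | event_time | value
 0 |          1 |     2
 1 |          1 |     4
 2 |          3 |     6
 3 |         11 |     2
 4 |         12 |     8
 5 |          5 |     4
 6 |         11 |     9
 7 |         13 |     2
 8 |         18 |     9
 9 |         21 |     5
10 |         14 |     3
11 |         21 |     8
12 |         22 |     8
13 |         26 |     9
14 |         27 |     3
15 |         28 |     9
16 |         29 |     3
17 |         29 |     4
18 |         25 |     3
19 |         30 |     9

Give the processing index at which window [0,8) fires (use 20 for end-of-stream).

i=0 t=1 v=2: → [0,8); WM=1
i=1 t=1 v=4: → [0,8); WM=1
i=2 t=3 v=6: → [0,8); WM=3
i=3 t=11 v=2: → [8,16); WM=11; [0,8) fires=3
i=4 t=12 v=8: → [8,16); WM=12
i=5 t=5 v=4: DROP (t<12-3); WM=12
i=6 t=11 v=9: → [8,16); WM=12
i=7 t=13 v=2: → [8,16); WM=13
i=8 t=18 v=9: → [16,24); WM=18; [8,16) fires=3
i=9 t=21 v=5: → [16,24); WM=21
i=10 t=14 v=3: DROP (t<21-3); WM=21
i=11 t=21 v=8: → [16,24); WM=21
i=12 t=22 v=8: → [16,24); WM=22
i=13 t=26 v=9: → [24,32); WM=26; [16,24) fires=3
i=14 t=27 v=3: → [24,32); WM=27
i=15 t=28 v=9: → [24,32); WM=28
i=16 t=29 v=3: → [24,32); WM=29
i=17 t=29 v=4: → [24,32); WM=29
i=18 t=25 v=3: DROP (t<29-3); WM=29
i=19 t=30 v=9: → [24,32); WM=30

3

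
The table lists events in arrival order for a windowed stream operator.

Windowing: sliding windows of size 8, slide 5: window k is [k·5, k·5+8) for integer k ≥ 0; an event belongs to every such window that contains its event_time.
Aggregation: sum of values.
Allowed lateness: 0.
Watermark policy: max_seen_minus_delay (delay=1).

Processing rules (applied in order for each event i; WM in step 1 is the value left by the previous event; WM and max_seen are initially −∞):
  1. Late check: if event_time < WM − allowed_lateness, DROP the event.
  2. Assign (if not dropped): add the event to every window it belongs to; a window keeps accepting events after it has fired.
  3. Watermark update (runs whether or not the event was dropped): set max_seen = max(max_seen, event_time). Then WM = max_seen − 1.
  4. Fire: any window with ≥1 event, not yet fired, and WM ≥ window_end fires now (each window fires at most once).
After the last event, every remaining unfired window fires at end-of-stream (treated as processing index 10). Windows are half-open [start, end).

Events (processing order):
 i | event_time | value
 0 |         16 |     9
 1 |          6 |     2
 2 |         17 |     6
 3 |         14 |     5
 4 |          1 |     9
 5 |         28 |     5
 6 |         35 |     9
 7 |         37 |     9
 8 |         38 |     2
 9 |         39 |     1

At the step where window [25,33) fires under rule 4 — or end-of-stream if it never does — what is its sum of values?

i=0 t=16 v=9: → [15,23),[10,18); WM=15
i=1 t=6 v=2: DROP (t<15-0); WM=15
i=2 t=17 v=6: → [15,23),[10,18); WM=16
i=3 t=14 v=5: DROP (t<16-0); WM=16
i=4 t=1 v=9: DROP (t<16-0); WM=16
i=5 t=28 v=5: → [25,33); WM=27; [10,18) fires=15 [15,23) fires=15
i=6 t=35 v=9: → [35,43),[30,38); WM=34; [25,33) fires=5
i=7 t=37 v=9: → [35,43),[30,38); WM=36
i=8 t=38 v=2: → [35,43); WM=37
i=9 t=39 v=1: → [35,43); WM=38; [30,38) fires=18

5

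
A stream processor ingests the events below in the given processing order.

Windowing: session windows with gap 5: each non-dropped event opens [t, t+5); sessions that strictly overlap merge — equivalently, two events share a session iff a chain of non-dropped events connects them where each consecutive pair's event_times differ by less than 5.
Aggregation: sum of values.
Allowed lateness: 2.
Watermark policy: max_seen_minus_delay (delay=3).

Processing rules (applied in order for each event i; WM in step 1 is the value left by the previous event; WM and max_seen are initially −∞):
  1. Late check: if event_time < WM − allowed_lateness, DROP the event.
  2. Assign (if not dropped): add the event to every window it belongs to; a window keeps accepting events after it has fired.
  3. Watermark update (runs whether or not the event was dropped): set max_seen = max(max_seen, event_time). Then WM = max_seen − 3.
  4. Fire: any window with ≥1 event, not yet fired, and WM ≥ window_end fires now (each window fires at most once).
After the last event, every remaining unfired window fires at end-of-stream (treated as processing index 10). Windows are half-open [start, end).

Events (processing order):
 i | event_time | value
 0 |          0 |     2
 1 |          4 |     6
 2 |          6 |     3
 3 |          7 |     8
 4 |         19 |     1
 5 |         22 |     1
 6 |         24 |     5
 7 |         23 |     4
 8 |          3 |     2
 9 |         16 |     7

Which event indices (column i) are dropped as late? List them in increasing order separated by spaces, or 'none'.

i=0 t=0 v=2: → [0,5); WM=-3
i=1 t=4 v=6: → [0,9); WM=1
i=2 t=6 v=3: → [0,11); WM=3
i=3 t=7 v=8: → [0,12); WM=4
i=4 t=19 v=1: → [19,24); WM=16
i=5 t=22 v=1: → [19,27); WM=19
i=6 t=24 v=5: → [19,29); WM=21
i=7 t=23 v=4: → [19,29); WM=21
i=8 t=3 v=2: DROP (t<21-2); WM=21
i=9 t=16 v=7: DROP (t<21-2); WM=21

8 9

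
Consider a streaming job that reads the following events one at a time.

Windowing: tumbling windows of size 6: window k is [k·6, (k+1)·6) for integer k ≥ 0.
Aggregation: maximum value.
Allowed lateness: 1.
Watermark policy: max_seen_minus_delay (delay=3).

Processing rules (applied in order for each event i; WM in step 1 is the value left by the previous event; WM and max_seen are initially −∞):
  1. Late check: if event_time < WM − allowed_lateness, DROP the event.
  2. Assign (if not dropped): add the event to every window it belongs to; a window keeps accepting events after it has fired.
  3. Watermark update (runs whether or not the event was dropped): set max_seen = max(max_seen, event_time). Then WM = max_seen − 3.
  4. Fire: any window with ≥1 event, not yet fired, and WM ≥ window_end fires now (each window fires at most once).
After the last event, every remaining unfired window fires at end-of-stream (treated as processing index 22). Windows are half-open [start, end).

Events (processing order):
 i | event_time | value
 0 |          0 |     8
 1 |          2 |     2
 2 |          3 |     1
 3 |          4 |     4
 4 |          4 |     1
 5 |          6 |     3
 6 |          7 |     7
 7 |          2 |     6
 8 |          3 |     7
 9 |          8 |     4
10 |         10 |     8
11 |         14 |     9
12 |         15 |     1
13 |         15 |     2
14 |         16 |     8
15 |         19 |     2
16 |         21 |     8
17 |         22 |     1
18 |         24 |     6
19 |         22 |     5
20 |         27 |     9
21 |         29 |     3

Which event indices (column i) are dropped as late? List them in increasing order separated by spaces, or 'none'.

i=0 t=0 v=8: → [0,6); WM=-3
i=1 t=2 v=2: → [0,6); WM=-1
i=2 t=3 v=1: → [0,6); WM=0
i=3 t=4 v=4: → [0,6); WM=1
i=4 t=4 v=1: → [0,6); WM=1
i=5 t=6 v=3: → [6,12); WM=3
i=6 t=7 v=7: → [6,12); WM=4
i=7 t=2 v=6: DROP (t<4-1); WM=4
i=8 t=3 v=7: → [0,6); WM=4
i=9 t=8 v=4: → [6,12); WM=5
i=10 t=10 v=8: → [6,12); WM=7; [0,6) fires=8
i=11 t=14 v=9: → [12,18); WM=11
i=12 t=15 v=1: → [12,18); WM=12; [6,12) fires=8
i=13 t=15 v=2: → [12,18); WM=12
i=14 t=16 v=8: → [12,18); WM=13
i=15 t=19 v=2: → [18,24); WM=16
i=16 t=21 v=8: → [18,24); WM=18; [12,18) fires=9
i=17 t=22 v=1: → [18,24); WM=19
i=18 t=24 v=6: → [24,30); WM=21
i=19 t=22 v=5: → [18,24); WM=21
i=20 t=27 v=9: → [24,30); WM=24; [18,24) fires=8
i=21 t=29 v=3: → [24,30); WM=26

7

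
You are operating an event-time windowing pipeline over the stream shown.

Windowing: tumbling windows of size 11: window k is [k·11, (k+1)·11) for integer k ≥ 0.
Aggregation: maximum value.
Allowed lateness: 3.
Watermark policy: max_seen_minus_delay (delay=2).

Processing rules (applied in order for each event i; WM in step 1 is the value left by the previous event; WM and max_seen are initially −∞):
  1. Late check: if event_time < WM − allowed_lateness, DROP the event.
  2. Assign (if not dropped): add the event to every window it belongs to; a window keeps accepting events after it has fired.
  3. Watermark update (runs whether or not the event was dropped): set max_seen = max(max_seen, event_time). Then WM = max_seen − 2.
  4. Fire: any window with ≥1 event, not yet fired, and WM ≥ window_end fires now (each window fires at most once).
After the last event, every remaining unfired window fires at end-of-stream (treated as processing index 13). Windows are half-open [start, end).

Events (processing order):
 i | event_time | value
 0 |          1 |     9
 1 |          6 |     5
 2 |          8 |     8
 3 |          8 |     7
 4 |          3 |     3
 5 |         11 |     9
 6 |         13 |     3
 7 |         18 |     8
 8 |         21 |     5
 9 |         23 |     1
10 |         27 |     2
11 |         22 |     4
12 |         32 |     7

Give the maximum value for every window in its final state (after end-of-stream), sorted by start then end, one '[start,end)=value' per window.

[0,11)=9 [11,22)=9 [22,33)=7

i=0 t=1 v=9: → [0,11); WM=-1
i=1 t=6 v=5: → [0,11); WM=4
i=2 t=8 v=8: → [0,11); WM=6
i=3 t=8 v=7: → [0,11); WM=6
i=4 t=3 v=3: → [0,11); WM=6
i=5 t=11 v=9: → [11,22); WM=9
i=6 t=13 v=3: → [11,22); WM=11; [0,11) fires=9
i=7 t=18 v=8: → [11,22); WM=16
i=8 t=21 v=5: → [11,22); WM=19
i=9 t=23 v=1: → [22,33); WM=21
i=10 t=27 v=2: → [22,33); WM=25; [11,22) fires=9
i=11 t=22 v=4: → [22,33); WM=25
i=12 t=32 v=7: → [22,33); WM=30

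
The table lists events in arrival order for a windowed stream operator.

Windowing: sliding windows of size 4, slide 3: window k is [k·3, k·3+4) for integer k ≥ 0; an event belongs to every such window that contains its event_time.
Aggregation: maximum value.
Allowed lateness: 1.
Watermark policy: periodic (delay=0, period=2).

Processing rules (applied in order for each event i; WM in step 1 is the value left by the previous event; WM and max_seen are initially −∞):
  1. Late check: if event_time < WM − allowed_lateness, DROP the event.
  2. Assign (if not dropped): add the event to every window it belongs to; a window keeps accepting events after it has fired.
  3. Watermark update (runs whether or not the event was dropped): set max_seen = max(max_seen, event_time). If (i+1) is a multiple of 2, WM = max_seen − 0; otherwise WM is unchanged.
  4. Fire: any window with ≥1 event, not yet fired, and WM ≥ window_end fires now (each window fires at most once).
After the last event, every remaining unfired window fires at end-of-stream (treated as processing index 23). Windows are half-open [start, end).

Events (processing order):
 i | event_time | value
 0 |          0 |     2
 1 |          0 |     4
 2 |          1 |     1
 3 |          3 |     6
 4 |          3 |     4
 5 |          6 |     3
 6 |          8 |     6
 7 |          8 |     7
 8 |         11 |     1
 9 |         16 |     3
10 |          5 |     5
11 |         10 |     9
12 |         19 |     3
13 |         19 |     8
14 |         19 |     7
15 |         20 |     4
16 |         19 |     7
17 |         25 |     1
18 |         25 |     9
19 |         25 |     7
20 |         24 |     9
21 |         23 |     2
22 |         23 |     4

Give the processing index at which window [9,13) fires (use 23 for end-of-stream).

i=0 t=0 v=2: → [0,4); WM=−∞
i=1 t=0 v=4: → [0,4); WM=0
i=2 t=1 v=1: → [0,4); WM=0
i=3 t=3 v=6: → [3,7),[0,4); WM=3
i=4 t=3 v=4: → [3,7),[0,4); WM=3
i=5 t=6 v=3: → [6,10),[3,7); WM=6; [0,4) fires=6
i=6 t=8 v=6: → [6,10); WM=6
i=7 t=8 v=7: → [6,10); WM=8; [3,7) fires=6
i=8 t=11 v=1: → [9,13); WM=8
i=9 t=16 v=3: → [15,19); WM=16; [6,10) fires=7 [9,13) fires=1
i=10 t=5 v=5: DROP (t<16-1); WM=16
i=11 t=10 v=9: DROP (t<16-1); WM=16
i=12 t=19 v=3: → [18,22); WM=16
i=13 t=19 v=8: → [18,22); WM=19; [15,19) fires=3
i=14 t=19 v=7: → [18,22); WM=19
i=15 t=20 v=4: → [18,22); WM=20
i=16 t=19 v=7: → [18,22); WM=20
i=17 t=25 v=1: → [24,28); WM=25; [18,22) fires=8
i=18 t=25 v=9: → [24,28); WM=25
i=19 t=25 v=7: → [24,28); WM=25
i=20 t=24 v=9: → [24,28),[21,25); WM=25; [21,25) fires=9
i=21 t=23 v=2: DROP (t<25-1); WM=25
i=22 t=23 v=4: DROP (t<25-1); WM=25

9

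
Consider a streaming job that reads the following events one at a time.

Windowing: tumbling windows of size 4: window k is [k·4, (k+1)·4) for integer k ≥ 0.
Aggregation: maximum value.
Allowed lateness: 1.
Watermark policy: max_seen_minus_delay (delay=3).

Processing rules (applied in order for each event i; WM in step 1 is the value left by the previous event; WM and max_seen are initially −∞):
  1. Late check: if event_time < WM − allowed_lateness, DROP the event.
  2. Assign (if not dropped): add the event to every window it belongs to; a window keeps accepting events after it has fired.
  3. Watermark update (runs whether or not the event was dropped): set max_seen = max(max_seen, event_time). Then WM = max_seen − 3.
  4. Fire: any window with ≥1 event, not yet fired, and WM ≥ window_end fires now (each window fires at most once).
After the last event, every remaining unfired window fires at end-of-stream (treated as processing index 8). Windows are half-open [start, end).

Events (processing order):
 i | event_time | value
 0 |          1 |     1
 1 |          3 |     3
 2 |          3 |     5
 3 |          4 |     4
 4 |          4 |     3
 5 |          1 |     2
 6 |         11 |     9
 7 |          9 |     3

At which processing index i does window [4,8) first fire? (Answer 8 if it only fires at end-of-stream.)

6

i=0 t=1 v=1: → [0,4); WM=-2
i=1 t=3 v=3: → [0,4); WM=0
i=2 t=3 v=5: → [0,4); WM=0
i=3 t=4 v=4: → [4,8); WM=1
i=4 t=4 v=3: → [4,8); WM=1
i=5 t=1 v=2: → [0,4); WM=1
i=6 t=11 v=9: → [8,12); WM=8; [0,4) fires=5 [4,8) fires=4
i=7 t=9 v=3: → [8,12); WM=8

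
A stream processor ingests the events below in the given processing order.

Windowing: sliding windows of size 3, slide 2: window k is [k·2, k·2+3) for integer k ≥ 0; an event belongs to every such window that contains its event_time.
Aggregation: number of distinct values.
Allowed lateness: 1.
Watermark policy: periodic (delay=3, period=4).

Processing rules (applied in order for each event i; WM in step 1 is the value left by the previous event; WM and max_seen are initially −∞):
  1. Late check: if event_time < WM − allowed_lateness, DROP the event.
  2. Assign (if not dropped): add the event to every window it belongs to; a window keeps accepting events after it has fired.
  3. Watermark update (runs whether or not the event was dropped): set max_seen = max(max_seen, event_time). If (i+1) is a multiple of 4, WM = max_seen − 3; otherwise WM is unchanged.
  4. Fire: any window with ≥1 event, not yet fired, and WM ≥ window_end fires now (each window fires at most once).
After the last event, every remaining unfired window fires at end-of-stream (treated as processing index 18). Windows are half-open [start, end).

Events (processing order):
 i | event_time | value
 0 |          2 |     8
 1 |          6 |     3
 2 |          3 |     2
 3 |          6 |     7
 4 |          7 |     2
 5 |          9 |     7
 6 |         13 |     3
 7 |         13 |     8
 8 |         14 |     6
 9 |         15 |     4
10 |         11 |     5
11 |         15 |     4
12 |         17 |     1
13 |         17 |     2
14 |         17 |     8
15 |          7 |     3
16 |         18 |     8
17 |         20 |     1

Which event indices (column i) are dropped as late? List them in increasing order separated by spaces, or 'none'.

15

i=0 t=2 v=8: → [2,5),[0,3); WM=−∞
i=1 t=6 v=3: → [6,9),[4,7); WM=−∞
i=2 t=3 v=2: → [2,5); WM=−∞
i=3 t=6 v=7: → [6,9),[4,7); WM=3; [0,3) fires=1
i=4 t=7 v=2: → [6,9); WM=3
i=5 t=9 v=7: → [8,11); WM=3
i=6 t=13 v=3: → [12,15); WM=3
i=7 t=13 v=8: → [12,15); WM=10; [2,5) fires=2 [4,7) fires=2 [6,9) fires=3
i=8 t=14 v=6: → [14,17),[12,15); WM=10
i=9 t=15 v=4: → [14,17); WM=10
i=10 t=11 v=5: → [10,13); WM=10
i=11 t=15 v=4: → [14,17); WM=12; [8,11) fires=1
i=12 t=17 v=1: → [16,19); WM=12
i=13 t=17 v=2: → [16,19); WM=12
i=14 t=17 v=8: → [16,19); WM=12
i=15 t=7 v=3: DROP (t<12-1); WM=14; [10,13) fires=1
i=16 t=18 v=8: → [18,21),[16,19); WM=14
i=17 t=20 v=1: → [20,23),[18,21); WM=14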